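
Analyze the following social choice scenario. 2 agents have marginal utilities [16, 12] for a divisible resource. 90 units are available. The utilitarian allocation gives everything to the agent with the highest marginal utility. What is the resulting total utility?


Step 1: The marginal utilities are [16, 12]
Step 2: The highest marginal utility is 16
Step 3: All 90 units go to that agent
Step 4: Total utility = 16 * 90 = 1440

1440


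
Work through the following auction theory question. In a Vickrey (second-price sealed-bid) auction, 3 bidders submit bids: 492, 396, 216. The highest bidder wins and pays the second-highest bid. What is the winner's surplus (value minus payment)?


Step 1: Sort bids in descending order: 492, 396, 216
Step 2: The winning bid is the highest: 492
Step 3: The payment equals the second-highest bid: 396
Step 4: Surplus = winner's bid - payment = 492 - 396 = 96

96


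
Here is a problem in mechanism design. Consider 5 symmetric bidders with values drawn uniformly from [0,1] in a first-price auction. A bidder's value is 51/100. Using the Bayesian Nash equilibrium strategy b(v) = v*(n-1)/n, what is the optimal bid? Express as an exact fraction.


Step 1: The symmetric BNE bidding function is b(v) = v * (n-1) / n
Step 2: Substitute v = 51/100 and n = 5
Step 3: b = 51/100 * 4/5
Step 4: b = 51/125

51/125


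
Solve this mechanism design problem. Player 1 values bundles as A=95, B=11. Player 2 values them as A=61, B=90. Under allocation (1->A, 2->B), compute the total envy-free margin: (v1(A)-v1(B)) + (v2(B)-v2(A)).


Step 1: Player 1's margin = v1(A) - v1(B) = 95 - 11 = 84
Step 2: Player 2's margin = v2(B) - v2(A) = 90 - 61 = 29
Step 3: Total margin = 84 + 29 = 113

113


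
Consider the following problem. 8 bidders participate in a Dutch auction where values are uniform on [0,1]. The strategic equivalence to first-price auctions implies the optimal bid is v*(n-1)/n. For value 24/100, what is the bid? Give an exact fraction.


Step 1: Dutch auctions are strategically equivalent to first-price auctions
Step 2: The equilibrium bid is b(v) = v*(n-1)/n
Step 3: b = 6/25 * 7/8
Step 4: b = 21/100

21/100


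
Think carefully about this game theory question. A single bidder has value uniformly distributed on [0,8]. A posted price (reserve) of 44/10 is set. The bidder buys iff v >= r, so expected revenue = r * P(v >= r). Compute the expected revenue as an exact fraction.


Step 1: Posted price r = 22/5, value support [0,8]
Step 2: P(v >= r) = (8 - 22/5)/8 = 9/20
Step 3: Expected revenue = r * P(v >= r) = 22/5 * 9/20
Step 4: Revenue = 99/50

99/50


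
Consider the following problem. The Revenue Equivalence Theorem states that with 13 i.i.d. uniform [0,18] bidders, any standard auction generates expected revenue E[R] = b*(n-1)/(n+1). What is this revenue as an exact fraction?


Step 1: By Revenue Equivalence, expected revenue = b*(n-1)/(n+1)
Step 2: Substituting n = 13, b = 18
Step 3: Revenue = 18*(13-1)/(13+1) = 18*12/14
Step 4: Revenue = 216/14 = 108/7

108/7


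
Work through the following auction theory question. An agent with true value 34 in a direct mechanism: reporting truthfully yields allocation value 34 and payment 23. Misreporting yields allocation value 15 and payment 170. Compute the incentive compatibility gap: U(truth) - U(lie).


Step 1: U(truth) = value - payment = 34 - 23 = 11
Step 2: U(lie) = allocation - payment = 15 - 170 = -155
Step 3: IC gap = 11 - (-155) = 166

166


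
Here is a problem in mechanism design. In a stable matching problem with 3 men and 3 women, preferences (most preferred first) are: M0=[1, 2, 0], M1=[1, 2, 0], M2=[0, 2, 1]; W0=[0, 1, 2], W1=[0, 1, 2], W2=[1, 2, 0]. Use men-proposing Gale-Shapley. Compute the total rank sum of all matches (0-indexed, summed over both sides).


Step 1: Run Gale-Shapley (men propose, women hold best offer):
  M0 proposes to W1; she accepts
  M1 proposes to W1; rejected
  M1 proposes to W2; she accepts
  M2 proposes to W0; she accepts
Step 2: Final matching: W0-M2, W1-M0, W2-M1
Step 3: 0-indexed ranks (man's rank of his match, then woman's): 0 + 2 + 0 + 0 + 1 + 0
Step 4: Total rank sum = 3

3


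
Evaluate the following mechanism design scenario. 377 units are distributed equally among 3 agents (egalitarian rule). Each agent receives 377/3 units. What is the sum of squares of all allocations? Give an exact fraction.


Step 1: Each agent's share = 377/3
Step 2: Square of each share = (377/3)^2 = 142129/9
Step 3: Sum of squares = 3 * 142129/9 = 142129/3

142129/3


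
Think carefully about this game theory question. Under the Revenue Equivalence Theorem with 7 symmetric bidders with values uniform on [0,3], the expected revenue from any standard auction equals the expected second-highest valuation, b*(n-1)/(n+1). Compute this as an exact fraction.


Step 1: By Revenue Equivalence, expected revenue = b*(n-1)/(n+1)
Step 2: Substituting n = 7, b = 3
Step 3: Revenue = 3*(7-1)/(7+1) = 3*6/8
Step 4: Revenue = 18/8 = 9/4

9/4


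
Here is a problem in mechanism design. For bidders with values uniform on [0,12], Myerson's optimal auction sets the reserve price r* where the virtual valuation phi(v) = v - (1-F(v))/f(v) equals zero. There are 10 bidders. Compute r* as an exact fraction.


Step 1: For U[0,12], F(v) = v/12 and f(v) = 1/12
Step 2: phi(v) = v - (1 - v/12)/(1/12) = v - (12 - v) = 2v - 12
Step 3: Set phi(r*) = 0: 2r* - 12 = 0
Step 4: r* = 12/2 = 6 (the number of bidders n = 10 does not enter)

6


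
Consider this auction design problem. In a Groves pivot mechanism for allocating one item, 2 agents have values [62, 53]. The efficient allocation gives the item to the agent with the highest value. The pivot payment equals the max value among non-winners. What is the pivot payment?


Step 1: The efficient winner is agent 0 with value 62
Step 2: Other agents' values: [53]
Step 3: Pivot payment = max(others) = 53
Step 4: The winner pays 53

53


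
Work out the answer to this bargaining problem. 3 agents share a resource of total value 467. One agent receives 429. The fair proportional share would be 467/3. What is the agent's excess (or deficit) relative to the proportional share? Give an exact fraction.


Step 1: Proportional share = 467/3
Step 2: Agent's actual allocation = 429
Step 3: Excess = 429 - 467/3 = 820/3

820/3


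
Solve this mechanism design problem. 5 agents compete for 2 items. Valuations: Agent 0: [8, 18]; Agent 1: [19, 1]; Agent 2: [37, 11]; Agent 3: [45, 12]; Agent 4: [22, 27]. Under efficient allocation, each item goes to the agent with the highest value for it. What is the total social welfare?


Step 1: For each item, find the maximum value among all agents.
Step 2: Item 0 -> Agent 3 (value 45)
Step 3: Item 1 -> Agent 4 (value 27)
Step 4: Total welfare = 45 + 27 = 72

72


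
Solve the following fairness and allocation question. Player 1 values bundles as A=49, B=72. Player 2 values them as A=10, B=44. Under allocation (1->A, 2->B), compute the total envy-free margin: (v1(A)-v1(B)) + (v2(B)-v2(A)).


Step 1: Player 1's margin = v1(A) - v1(B) = 49 - 72 = -23
Step 2: Player 2's margin = v2(B) - v2(A) = 44 - 10 = 34
Step 3: Total margin = -23 + 34 = 11

11


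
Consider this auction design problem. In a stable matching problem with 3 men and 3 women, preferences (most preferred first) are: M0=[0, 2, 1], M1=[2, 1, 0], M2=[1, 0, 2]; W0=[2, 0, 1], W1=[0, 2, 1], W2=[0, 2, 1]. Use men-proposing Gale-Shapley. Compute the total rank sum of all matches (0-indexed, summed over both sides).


Step 1: Run Gale-Shapley (men propose, women hold best offer):
  M0 proposes to W0; she accepts
  M1 proposes to W2; she accepts
  M2 proposes to W1; she accepts
Step 2: Final matching: W0-M0, W1-M2, W2-M1
Step 3: 0-indexed ranks (man's rank of his match, then woman's): 0 + 1 + 0 + 1 + 0 + 2
Step 4: Total rank sum = 4

4


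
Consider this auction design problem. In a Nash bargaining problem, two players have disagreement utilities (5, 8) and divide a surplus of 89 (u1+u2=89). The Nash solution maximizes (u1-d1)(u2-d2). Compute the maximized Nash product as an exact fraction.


Step 1: The Nash solution splits surplus symmetrically above the disagreement point
Step 2: u1 = (total + d1 - d2)/2 = (89 + 5 - 8)/2 = 43
Step 3: u2 = (total - d1 + d2)/2 = (89 - 5 + 8)/2 = 46
Step 4: Nash product = (43 - 5) * (46 - 8)
Step 5: = 38 * 38 = 1444

1444


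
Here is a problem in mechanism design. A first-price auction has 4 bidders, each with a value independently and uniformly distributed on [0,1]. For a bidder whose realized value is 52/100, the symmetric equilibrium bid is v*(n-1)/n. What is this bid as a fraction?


Step 1: The symmetric BNE bidding function is b(v) = v * (n-1) / n
Step 2: Substitute v = 13/25 and n = 4
Step 3: b = 13/25 * 3/4
Step 4: b = 39/100

39/100


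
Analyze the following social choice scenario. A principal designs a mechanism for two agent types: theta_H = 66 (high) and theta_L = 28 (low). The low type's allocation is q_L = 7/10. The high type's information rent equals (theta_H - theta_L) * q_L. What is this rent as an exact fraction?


Step 1: theta_H - theta_L = 66 - 28 = 38
Step 2: Information rent = (theta_H - theta_L) * q_L
Step 3: = 38 * 7/10
Step 4: = 133/5

133/5


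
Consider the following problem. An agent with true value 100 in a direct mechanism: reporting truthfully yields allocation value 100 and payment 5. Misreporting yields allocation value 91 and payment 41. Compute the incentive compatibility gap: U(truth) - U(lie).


Step 1: U(truth) = value - payment = 100 - 5 = 95
Step 2: U(lie) = allocation - payment = 91 - 41 = 50
Step 3: IC gap = 95 - 50 = 45

45


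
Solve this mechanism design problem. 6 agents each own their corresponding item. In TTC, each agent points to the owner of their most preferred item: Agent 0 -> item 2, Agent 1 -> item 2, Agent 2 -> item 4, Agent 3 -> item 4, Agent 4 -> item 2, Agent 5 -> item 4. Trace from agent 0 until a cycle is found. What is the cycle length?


Step 1: Trace the pointer graph from agent 0: 0 -> 2 -> 4 -> 2
Step 2: A cycle is detected when we revisit agent 2
Step 3: The cycle is: 2 -> 4 -> 2
Step 4: Cycle length = 2

2


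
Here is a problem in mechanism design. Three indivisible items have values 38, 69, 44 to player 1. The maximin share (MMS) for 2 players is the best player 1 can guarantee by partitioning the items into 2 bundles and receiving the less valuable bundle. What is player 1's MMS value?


Step 1: Item values = 38, 69, 44
Step 2: Enumerate all 2-bundle partitions and take the smaller bundle:
  Partition 1: {38} vs {69,44} -> bundles 38, 113; min = 38
  Partition 2: {69} vs {38,44} -> bundles 69, 82; min = 69
  Partition 3: {44} vs {38,69} -> bundles 44, 107; min = 44
Step 3: MMS = max(38, 69, 44) = 69

69


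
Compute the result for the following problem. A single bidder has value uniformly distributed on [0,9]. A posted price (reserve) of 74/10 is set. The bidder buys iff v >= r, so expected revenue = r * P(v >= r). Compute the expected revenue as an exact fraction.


Step 1: Posted price r = 37/5, value support [0,9]
Step 2: P(v >= r) = (9 - 37/5)/9 = 8/45
Step 3: Expected revenue = r * P(v >= r) = 37/5 * 8/45
Step 4: Revenue = 296/225

296/225


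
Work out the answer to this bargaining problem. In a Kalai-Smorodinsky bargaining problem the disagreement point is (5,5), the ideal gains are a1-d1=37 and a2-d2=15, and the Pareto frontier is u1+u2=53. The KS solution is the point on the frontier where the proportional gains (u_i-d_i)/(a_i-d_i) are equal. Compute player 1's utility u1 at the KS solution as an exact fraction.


Step 1: At the KS point, (u1-d1)/r1 = (u2-d2)/r2 = t and u1+u2 = 53
Step 2: u1 = d1 + r1*t and u2 = d2 + r2*t, so (d1 + r1*t) + (d2 + r2*t) = 53
Step 3: t = (53 - 5 - 5)/(37 + 15) = 43/52
Step 4: u1 = d1 + r1*t = 5 + 37 * 43/52 = 1851/52
Step 5: (Check: u2 = d2 + r2*t = 905/52; u1+u2 = 1851/52 + 905/52 = 53, on the frontier.)

1851/52


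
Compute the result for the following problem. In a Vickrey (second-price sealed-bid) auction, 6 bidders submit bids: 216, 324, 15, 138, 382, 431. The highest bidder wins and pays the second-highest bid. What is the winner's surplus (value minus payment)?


Step 1: Sort bids in descending order: 431, 382, 324, 216, 138, 15
Step 2: The winning bid is the highest: 431
Step 3: The payment equals the second-highest bid: 382
Step 4: Surplus = winner's bid - payment = 431 - 382 = 49

49


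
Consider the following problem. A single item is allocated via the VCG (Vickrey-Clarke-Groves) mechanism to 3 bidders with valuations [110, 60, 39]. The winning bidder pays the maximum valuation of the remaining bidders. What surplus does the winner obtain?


Step 1: The winner is the agent with the highest value: agent 0 with value 110
Step 2: Values of other agents: [60, 39]
Step 3: VCG payment = max of others' values = 60
Step 4: Surplus = 110 - 60 = 50

50


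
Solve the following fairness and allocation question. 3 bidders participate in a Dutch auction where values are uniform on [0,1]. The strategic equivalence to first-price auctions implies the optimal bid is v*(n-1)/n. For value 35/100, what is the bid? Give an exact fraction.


Step 1: Dutch auctions are strategically equivalent to first-price auctions
Step 2: The equilibrium bid is b(v) = v*(n-1)/n
Step 3: b = 7/20 * 2/3
Step 4: b = 7/30

7/30


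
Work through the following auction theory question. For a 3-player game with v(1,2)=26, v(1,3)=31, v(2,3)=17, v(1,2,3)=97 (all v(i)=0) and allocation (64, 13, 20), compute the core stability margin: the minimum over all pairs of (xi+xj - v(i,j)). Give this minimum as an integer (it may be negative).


Step 1: Slack for coalition (1,2): x1+x2 - v12 = 77 - 26 = 51
Step 2: Slack for coalition (1,3): x1+x3 - v13 = 84 - 31 = 53
Step 3: Slack for coalition (2,3): x2+x3 - v23 = 33 - 17 = 16
Step 4: Minimum slack = min(51, 53, 16) = 16, attained by (2,3); no pair can gain by deviating, so the allocation is in the core

16


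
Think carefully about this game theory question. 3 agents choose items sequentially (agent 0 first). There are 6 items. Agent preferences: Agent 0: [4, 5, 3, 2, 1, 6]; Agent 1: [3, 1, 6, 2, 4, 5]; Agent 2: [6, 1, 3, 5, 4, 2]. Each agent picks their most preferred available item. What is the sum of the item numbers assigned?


Step 1: Agent 0 picks item 4
Step 2: Agent 1 picks item 3
Step 3: Agent 2 picks item 6
Step 4: Sum = 4 + 3 + 6 = 13

13


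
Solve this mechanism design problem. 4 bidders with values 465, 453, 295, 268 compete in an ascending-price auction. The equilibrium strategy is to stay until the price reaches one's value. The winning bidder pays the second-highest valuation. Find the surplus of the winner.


Step 1: Identify the highest value: 465
Step 2: Identify the second-highest value: 453
Step 3: The final price = second-highest value = 453
Step 4: Surplus = 465 - 453 = 12

12


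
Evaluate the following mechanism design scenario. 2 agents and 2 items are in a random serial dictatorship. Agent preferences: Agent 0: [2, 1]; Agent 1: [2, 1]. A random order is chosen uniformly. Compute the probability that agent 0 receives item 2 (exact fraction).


Step 1: Agent 0 wants item 2
Step 2: There are 2 possible orderings of agents
Step 3: In 1 orderings, agent 0 gets item 2
Step 4: Probability = 1/2

1/2


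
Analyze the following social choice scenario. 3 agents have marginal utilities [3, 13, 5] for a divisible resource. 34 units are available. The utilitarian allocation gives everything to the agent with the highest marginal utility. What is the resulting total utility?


Step 1: The marginal utilities are [3, 13, 5]
Step 2: The highest marginal utility is 13
Step 3: All 34 units go to that agent
Step 4: Total utility = 13 * 34 = 442

442


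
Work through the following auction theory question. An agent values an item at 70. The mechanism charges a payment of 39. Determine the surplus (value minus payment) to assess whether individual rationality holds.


Step 1: Surplus = value - payment = 70 - 39 = 31
Step 2: IR is satisfied (surplus >= 0)

31


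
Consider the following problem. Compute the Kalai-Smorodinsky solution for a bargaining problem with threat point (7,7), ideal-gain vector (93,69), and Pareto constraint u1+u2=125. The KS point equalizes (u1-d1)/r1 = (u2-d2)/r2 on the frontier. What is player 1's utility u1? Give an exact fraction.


Step 1: At the KS point, (u1-d1)/r1 = (u2-d2)/r2 = t and u1+u2 = 125
Step 2: u1 = d1 + r1*t and u2 = d2 + r2*t, so (d1 + r1*t) + (d2 + r2*t) = 125
Step 3: t = (125 - 7 - 7)/(93 + 69) = 111/162 = 37/54
Step 4: u1 = d1 + r1*t = 7 + 93 * 37/54 = 1273/18
Step 5: (Check: u2 = d2 + r2*t = 977/18; u1+u2 = 1273/18 + 977/18 = 125, on the frontier.)

1273/18


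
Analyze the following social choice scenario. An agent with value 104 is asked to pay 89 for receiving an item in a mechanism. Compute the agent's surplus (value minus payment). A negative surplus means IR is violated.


Step 1: Surplus = value - payment = 104 - 89 = 15
Step 2: IR is satisfied (surplus >= 0)

15


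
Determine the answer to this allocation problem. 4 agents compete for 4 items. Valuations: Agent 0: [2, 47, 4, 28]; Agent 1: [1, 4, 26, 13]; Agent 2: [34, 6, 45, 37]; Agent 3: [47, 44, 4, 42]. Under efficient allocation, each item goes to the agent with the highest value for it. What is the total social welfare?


Step 1: For each item, find the maximum value among all agents.
Step 2: Item 0 -> Agent 3 (value 47)
Step 3: Item 1 -> Agent 0 (value 47)
Step 4: Item 2 -> Agent 2 (value 45)
Step 5: Item 3 -> Agent 3 (value 42)
Step 6: Total welfare = 47 + 47 + 45 + 42 = 181

181


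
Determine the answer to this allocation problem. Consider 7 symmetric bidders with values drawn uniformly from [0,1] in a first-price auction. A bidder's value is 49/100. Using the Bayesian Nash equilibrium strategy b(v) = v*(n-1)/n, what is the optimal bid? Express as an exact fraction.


Step 1: The symmetric BNE bidding function is b(v) = v * (n-1) / n
Step 2: Substitute v = 49/100 and n = 7
Step 3: b = 49/100 * 6/7
Step 4: b = 21/50

21/50


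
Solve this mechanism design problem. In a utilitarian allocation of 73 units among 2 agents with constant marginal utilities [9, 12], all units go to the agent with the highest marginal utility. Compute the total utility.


Step 1: The marginal utilities are [9, 12]
Step 2: The highest marginal utility is 12
Step 3: All 73 units go to that agent
Step 4: Total utility = 12 * 73 = 876

876


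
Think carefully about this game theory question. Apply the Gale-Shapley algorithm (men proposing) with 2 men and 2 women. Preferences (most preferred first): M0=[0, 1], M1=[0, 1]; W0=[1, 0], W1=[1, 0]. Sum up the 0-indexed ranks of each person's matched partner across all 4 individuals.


Step 1: Run Gale-Shapley (men propose, women hold best offer):
  M0 proposes to W0; she accepts
  M1 proposes to W0; she switches from M0
  M0 proposes to W1; she accepts
Step 2: Final matching: W0-M1, W1-M0
Step 3: 0-indexed ranks (man's rank of his match, then woman's): 0 + 0 + 1 + 1
Step 4: Total rank sum = 2

2


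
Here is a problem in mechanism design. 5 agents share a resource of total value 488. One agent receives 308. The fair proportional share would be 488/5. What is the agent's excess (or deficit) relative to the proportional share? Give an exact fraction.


Step 1: Proportional share = 488/5
Step 2: Agent's actual allocation = 308
Step 3: Excess = 308 - 488/5 = 1052/5

1052/5


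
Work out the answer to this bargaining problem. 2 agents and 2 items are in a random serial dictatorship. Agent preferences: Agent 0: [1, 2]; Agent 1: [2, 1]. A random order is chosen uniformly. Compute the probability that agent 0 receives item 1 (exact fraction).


Step 1: Agent 0 wants item 1
Step 2: There are 2 possible orderings of agents
Step 3: In 2 orderings, agent 0 gets item 1
Step 4: Probability = 2/2 = 1

1


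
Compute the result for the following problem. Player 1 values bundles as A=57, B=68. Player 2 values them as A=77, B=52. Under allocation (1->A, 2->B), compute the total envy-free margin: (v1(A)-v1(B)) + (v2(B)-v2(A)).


Step 1: Player 1's margin = v1(A) - v1(B) = 57 - 68 = -11
Step 2: Player 2's margin = v2(B) - v2(A) = 52 - 77 = -25
Step 3: Total margin = -11 + -25 = -36

-36


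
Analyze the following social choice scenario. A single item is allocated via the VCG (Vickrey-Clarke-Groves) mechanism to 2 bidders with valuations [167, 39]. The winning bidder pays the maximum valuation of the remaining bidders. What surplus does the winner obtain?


Step 1: The winner is the agent with the highest value: agent 0 with value 167
Step 2: Values of other agents: [39]
Step 3: VCG payment = max of others' values = 39
Step 4: Surplus = 167 - 39 = 128

128


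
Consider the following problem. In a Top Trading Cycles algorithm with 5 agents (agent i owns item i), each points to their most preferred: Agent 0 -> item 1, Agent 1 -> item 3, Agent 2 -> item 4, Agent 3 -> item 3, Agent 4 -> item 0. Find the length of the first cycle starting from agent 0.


Step 1: Trace the pointer graph from agent 0: 0 -> 1 -> 3 -> 3
Step 2: A cycle is detected when we revisit agent 3
Step 3: The cycle is: 3 -> 3
Step 4: Cycle length = 1

1


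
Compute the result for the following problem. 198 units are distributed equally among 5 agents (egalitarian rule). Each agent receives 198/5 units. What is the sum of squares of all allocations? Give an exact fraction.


Step 1: Each agent's share = 198/5
Step 2: Square of each share = (198/5)^2 = 39204/25
Step 3: Sum of squares = 5 * 39204/25 = 39204/5

39204/5


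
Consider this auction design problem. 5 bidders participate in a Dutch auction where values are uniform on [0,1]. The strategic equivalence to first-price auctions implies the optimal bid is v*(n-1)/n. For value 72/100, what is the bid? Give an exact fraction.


Step 1: Dutch auctions are strategically equivalent to first-price auctions
Step 2: The equilibrium bid is b(v) = v*(n-1)/n
Step 3: b = 18/25 * 4/5
Step 4: b = 72/125

72/125


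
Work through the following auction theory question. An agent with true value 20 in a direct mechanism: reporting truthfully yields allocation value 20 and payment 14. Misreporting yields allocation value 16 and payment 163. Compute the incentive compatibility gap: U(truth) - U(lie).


Step 1: U(truth) = value - payment = 20 - 14 = 6
Step 2: U(lie) = allocation - payment = 16 - 163 = -147
Step 3: IC gap = 6 - (-147) = 153

153


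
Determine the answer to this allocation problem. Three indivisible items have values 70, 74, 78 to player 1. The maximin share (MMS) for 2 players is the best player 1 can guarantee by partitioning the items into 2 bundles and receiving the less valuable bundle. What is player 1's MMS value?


Step 1: Item values = 70, 74, 78
Step 2: Enumerate all 2-bundle partitions and take the smaller bundle:
  Partition 1: {70} vs {74,78} -> bundles 70, 152; min = 70
  Partition 2: {74} vs {70,78} -> bundles 74, 148; min = 74
  Partition 3: {78} vs {70,74} -> bundles 78, 144; min = 78
Step 3: MMS = max(70, 74, 78) = 78

78


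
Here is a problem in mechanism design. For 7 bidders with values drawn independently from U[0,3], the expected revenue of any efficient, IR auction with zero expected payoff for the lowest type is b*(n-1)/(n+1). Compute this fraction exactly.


Step 1: By Revenue Equivalence, expected revenue = b*(n-1)/(n+1)
Step 2: Substituting n = 7, b = 3
Step 3: Revenue = 3*(7-1)/(7+1) = 3*6/8
Step 4: Revenue = 18/8 = 9/4

9/4


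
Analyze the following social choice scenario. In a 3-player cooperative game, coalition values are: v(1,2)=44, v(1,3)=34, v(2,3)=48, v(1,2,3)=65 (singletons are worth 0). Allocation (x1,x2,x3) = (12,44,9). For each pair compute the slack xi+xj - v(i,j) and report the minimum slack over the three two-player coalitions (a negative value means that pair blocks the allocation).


Step 1: Slack for coalition (1,2): x1+x2 - v12 = 56 - 44 = 12
Step 2: Slack for coalition (1,3): x1+x3 - v13 = 21 - 34 = -13
Step 3: Slack for coalition (2,3): x2+x3 - v23 = 53 - 48 = 5
Step 4: Minimum slack = min(12, -13, 5) = -13, attained by (1,3); coalition (1,3) can block (slack < 0), so the allocation is not in the core

-13


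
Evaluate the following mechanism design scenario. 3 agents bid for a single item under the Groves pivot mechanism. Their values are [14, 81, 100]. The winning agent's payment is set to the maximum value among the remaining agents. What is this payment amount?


Step 1: The efficient winner is agent 2 with value 100
Step 2: Other agents' values: [14, 81]
Step 3: Pivot payment = max(others) = 81
Step 4: The winner pays 81

81


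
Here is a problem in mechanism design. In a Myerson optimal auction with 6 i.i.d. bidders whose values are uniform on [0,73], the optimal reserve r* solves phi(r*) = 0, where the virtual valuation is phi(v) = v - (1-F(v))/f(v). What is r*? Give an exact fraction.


Step 1: For U[0,73], F(v) = v/73 and f(v) = 1/73
Step 2: phi(v) = v - (1 - v/73)/(1/73) = v - (73 - v) = 2v - 73
Step 3: Set phi(r*) = 0: 2r* - 73 = 0
Step 4: r* = 73/2 (the number of bidders n = 6 does not enter)

73/2


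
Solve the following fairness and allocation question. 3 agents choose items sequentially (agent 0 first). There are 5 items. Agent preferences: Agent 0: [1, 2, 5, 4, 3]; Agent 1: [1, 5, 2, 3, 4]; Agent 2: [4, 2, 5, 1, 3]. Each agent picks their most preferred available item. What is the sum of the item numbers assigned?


Step 1: Agent 0 picks item 1
Step 2: Agent 1 picks item 5
Step 3: Agent 2 picks item 4
Step 4: Sum = 1 + 5 + 4 = 10

10


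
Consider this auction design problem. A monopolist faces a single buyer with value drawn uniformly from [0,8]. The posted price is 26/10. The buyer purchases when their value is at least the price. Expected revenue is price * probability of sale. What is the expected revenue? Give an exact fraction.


Step 1: Posted price r = 13/5, value support [0,8]
Step 2: P(v >= r) = (8 - 13/5)/8 = 27/40
Step 3: Expected revenue = r * P(v >= r) = 13/5 * 27/40
Step 4: Revenue = 351/200

351/200


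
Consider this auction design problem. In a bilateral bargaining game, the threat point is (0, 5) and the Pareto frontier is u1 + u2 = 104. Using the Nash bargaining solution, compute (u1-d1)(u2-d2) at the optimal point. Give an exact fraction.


Step 1: The Nash solution splits surplus symmetrically above the disagreement point
Step 2: u1 = (total + d1 - d2)/2 = (104 + 0 - 5)/2 = 99/2
Step 3: u2 = (total - d1 + d2)/2 = (104 - 0 + 5)/2 = 109/2
Step 4: Nash product = (99/2 - 0) * (109/2 - 5)
Step 5: = 99/2 * 99/2 = 9801/4

9801/4


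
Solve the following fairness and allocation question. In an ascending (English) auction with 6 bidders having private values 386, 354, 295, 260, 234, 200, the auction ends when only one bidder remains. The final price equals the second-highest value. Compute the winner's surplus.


Step 1: Identify the highest value: 386
Step 2: Identify the second-highest value: 354
Step 3: The final price = second-highest value = 354
Step 4: Surplus = 386 - 354 = 32

32


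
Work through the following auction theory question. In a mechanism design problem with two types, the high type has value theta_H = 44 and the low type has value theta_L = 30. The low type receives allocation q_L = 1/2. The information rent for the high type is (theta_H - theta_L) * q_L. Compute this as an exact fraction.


Step 1: theta_H - theta_L = 44 - 30 = 14
Step 2: Information rent = (theta_H - theta_L) * q_L
Step 3: = 14 * 1/2
Step 4: = 7

7


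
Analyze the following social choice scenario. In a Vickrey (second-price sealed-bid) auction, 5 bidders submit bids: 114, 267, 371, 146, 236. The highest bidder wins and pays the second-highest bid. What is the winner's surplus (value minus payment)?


Step 1: Sort bids in descending order: 371, 267, 236, 146, 114
Step 2: The winning bid is the highest: 371
Step 3: The payment equals the second-highest bid: 267
Step 4: Surplus = winner's bid - payment = 371 - 267 = 104

104


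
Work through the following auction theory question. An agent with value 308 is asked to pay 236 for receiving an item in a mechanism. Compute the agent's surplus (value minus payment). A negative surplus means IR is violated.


Step 1: Surplus = value - payment = 308 - 236 = 72
Step 2: IR is satisfied (surplus >= 0)

72


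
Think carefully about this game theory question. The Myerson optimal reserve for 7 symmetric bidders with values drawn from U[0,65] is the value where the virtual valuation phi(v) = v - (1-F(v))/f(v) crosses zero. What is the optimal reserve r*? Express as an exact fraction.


Step 1: For U[0,65], F(v) = v/65 and f(v) = 1/65
Step 2: phi(v) = v - (1 - v/65)/(1/65) = v - (65 - v) = 2v - 65
Step 3: Set phi(r*) = 0: 2r* - 65 = 0
Step 4: r* = 65/2 (the number of bidders n = 7 does not enter)

65/2


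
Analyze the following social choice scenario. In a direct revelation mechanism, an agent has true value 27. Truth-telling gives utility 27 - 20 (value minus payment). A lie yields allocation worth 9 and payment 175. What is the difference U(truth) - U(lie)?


Step 1: U(truth) = value - payment = 27 - 20 = 7
Step 2: U(lie) = allocation - payment = 9 - 175 = -166
Step 3: IC gap = 7 - (-166) = 173

173


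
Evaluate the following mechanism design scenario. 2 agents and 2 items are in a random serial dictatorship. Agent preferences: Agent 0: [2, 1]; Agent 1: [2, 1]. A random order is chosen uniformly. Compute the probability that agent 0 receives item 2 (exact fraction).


Step 1: Agent 0 wants item 2
Step 2: There are 2 possible orderings of agents
Step 3: In 1 orderings, agent 0 gets item 2
Step 4: Probability = 1/2

1/2


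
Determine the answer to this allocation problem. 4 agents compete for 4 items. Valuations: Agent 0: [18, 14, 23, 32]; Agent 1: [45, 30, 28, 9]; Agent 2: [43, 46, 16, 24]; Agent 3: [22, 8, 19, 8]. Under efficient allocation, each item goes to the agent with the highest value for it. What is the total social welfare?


Step 1: For each item, find the maximum value among all agents.
Step 2: Item 0 -> Agent 1 (value 45)
Step 3: Item 1 -> Agent 2 (value 46)
Step 4: Item 2 -> Agent 1 (value 28)
Step 5: Item 3 -> Agent 0 (value 32)
Step 6: Total welfare = 45 + 46 + 28 + 32 = 151

151


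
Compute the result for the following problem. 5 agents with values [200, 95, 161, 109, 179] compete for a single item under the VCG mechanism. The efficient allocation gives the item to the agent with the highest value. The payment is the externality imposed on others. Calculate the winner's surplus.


Step 1: The winner is the agent with the highest value: agent 0 with value 200
Step 2: Values of other agents: [95, 161, 109, 179]
Step 3: VCG payment = max of others' values = 179
Step 4: Surplus = 200 - 179 = 21

21


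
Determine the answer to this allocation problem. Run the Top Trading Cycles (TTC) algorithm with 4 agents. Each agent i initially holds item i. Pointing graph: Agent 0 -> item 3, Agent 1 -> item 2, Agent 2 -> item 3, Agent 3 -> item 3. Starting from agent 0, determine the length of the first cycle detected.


Step 1: Trace the pointer graph from agent 0: 0 -> 3 -> 3
Step 2: A cycle is detected when we revisit agent 3
Step 3: The cycle is: 3 -> 3
Step 4: Cycle length = 1

1


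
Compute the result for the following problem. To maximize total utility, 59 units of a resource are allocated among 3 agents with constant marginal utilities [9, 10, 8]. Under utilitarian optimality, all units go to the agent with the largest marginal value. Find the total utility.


Step 1: The marginal utilities are [9, 10, 8]
Step 2: The highest marginal utility is 10
Step 3: All 59 units go to that agent
Step 4: Total utility = 10 * 59 = 590

590


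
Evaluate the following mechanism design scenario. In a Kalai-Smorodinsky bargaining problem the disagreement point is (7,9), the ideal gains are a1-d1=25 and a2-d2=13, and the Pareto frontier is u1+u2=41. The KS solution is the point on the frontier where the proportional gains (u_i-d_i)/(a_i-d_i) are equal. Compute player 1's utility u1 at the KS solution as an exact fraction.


Step 1: At the KS point, (u1-d1)/r1 = (u2-d2)/r2 = t and u1+u2 = 41
Step 2: u1 = d1 + r1*t and u2 = d2 + r2*t, so (d1 + r1*t) + (d2 + r2*t) = 41
Step 3: t = (41 - 7 - 9)/(25 + 13) = 25/38
Step 4: u1 = d1 + r1*t = 7 + 25 * 25/38 = 891/38
Step 5: (Check: u2 = d2 + r2*t = 667/38; u1+u2 = 891/38 + 667/38 = 41, on the frontier.)

891/38


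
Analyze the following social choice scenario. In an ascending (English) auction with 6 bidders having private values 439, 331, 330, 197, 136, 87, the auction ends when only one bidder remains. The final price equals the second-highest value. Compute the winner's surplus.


Step 1: Identify the highest value: 439
Step 2: Identify the second-highest value: 331
Step 3: The final price = second-highest value = 331
Step 4: Surplus = 439 - 331 = 108

108


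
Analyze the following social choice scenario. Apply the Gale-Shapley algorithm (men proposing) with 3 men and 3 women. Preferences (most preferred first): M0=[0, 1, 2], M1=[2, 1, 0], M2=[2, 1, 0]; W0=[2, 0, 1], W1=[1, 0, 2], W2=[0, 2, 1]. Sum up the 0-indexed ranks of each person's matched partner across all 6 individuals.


Step 1: Run Gale-Shapley (men propose, women hold best offer):
  M0 proposes to W0; she accepts
  M1 proposes to W2; she accepts
  M2 proposes to W2; she switches from M1
  M1 proposes to W1; she accepts
Step 2: Final matching: W0-M0, W1-M1, W2-M2
Step 3: 0-indexed ranks (man's rank of his match, then woman's): 0 + 1 + 1 + 0 + 0 + 1
Step 4: Total rank sum = 3

3


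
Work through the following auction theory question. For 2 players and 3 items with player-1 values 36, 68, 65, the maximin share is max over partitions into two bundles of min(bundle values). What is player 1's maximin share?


Step 1: Item values = 36, 68, 65
Step 2: Enumerate all 2-bundle partitions and take the smaller bundle:
  Partition 1: {36} vs {68,65} -> bundles 36, 133; min = 36
  Partition 2: {68} vs {36,65} -> bundles 68, 101; min = 68
  Partition 3: {65} vs {36,68} -> bundles 65, 104; min = 65
Step 3: MMS = max(36, 68, 65) = 68

68


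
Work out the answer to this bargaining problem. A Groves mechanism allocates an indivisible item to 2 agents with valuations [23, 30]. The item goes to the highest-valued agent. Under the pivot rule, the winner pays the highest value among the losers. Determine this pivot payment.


Step 1: The efficient winner is agent 1 with value 30
Step 2: Other agents' values: [23]
Step 3: Pivot payment = max(others) = 23
Step 4: The winner pays 23

23


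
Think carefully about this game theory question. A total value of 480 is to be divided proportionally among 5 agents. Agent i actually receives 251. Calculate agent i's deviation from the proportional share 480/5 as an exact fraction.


Step 1: Proportional share = 480/5 = 96
Step 2: Agent's actual allocation = 251
Step 3: Excess = 251 - 96 = 155

155


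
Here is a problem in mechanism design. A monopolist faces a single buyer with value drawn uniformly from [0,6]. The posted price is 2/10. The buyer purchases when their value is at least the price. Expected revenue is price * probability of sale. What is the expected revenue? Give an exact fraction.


Step 1: Posted price r = 1/5, value support [0,6]
Step 2: P(v >= r) = (6 - 1/5)/6 = 29/30
Step 3: Expected revenue = r * P(v >= r) = 1/5 * 29/30
Step 4: Revenue = 29/150

29/150


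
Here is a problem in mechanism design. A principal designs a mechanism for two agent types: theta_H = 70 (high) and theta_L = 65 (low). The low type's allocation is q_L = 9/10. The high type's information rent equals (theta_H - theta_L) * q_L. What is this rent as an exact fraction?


Step 1: theta_H - theta_L = 70 - 65 = 5
Step 2: Information rent = (theta_H - theta_L) * q_L
Step 3: = 5 * 9/10
Step 4: = 9/2

9/2


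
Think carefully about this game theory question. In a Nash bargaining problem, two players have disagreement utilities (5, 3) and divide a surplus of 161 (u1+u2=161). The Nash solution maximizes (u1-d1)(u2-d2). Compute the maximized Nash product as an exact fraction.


Step 1: The Nash solution splits surplus symmetrically above the disagreement point
Step 2: u1 = (total + d1 - d2)/2 = (161 + 5 - 3)/2 = 163/2
Step 3: u2 = (total - d1 + d2)/2 = (161 - 5 + 3)/2 = 159/2
Step 4: Nash product = (163/2 - 5) * (159/2 - 3)
Step 5: = 153/2 * 153/2 = 23409/4

23409/4


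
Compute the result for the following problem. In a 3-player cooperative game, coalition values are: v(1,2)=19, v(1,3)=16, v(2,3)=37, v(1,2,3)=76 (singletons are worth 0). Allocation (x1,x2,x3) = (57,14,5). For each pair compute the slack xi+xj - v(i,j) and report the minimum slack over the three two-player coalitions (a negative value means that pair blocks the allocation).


Step 1: Slack for coalition (1,2): x1+x2 - v12 = 71 - 19 = 52
Step 2: Slack for coalition (1,3): x1+x3 - v13 = 62 - 16 = 46
Step 3: Slack for coalition (2,3): x2+x3 - v23 = 19 - 37 = -18
Step 4: Minimum slack = min(52, 46, -18) = -18, attained by (2,3); coalition (2,3) can block (slack < 0), so the allocation is not in the core

-18


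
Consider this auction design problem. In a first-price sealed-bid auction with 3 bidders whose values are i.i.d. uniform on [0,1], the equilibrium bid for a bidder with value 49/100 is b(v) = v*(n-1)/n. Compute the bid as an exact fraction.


Step 1: The symmetric BNE bidding function is b(v) = v * (n-1) / n
Step 2: Substitute v = 49/100 and n = 3
Step 3: b = 49/100 * 2/3
Step 4: b = 49/150

49/150


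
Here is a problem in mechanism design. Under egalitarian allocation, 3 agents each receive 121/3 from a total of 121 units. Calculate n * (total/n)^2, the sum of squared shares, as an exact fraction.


Step 1: Each agent's share = 121/3
Step 2: Square of each share = (121/3)^2 = 14641/9
Step 3: Sum of squares = 3 * 14641/9 = 14641/3

14641/3


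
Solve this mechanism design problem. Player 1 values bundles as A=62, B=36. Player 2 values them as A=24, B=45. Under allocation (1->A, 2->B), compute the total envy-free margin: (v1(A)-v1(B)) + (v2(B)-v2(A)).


Step 1: Player 1's margin = v1(A) - v1(B) = 62 - 36 = 26
Step 2: Player 2's margin = v2(B) - v2(A) = 45 - 24 = 21
Step 3: Total margin = 26 + 21 = 47

47


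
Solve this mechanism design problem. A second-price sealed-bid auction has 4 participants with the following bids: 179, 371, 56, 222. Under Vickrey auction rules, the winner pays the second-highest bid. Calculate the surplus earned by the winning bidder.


Step 1: Sort bids in descending order: 371, 222, 179, 56
Step 2: The winning bid is the highest: 371
Step 3: The payment equals the second-highest bid: 222
Step 4: Surplus = winner's bid - payment = 371 - 222 = 149

149


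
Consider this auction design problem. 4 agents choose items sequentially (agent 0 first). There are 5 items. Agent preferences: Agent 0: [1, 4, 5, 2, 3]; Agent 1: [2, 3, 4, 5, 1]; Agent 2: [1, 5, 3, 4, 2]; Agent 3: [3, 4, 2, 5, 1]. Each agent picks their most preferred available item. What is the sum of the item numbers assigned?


Step 1: Agent 0 picks item 1
Step 2: Agent 1 picks item 2
Step 3: Agent 2 picks item 5
Step 4: Agent 3 picks item 3
Step 5: Sum = 1 + 2 + 5 + 3 = 11

11


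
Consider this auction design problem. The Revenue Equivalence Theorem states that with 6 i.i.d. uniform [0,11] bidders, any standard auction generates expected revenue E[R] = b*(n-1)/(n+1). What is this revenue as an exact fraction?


Step 1: By Revenue Equivalence, expected revenue = b*(n-1)/(n+1)
Step 2: Substituting n = 6, b = 11
Step 3: Revenue = 11*(6-1)/(6+1) = 11*5/7
Step 4: Revenue = 55/7

55/7


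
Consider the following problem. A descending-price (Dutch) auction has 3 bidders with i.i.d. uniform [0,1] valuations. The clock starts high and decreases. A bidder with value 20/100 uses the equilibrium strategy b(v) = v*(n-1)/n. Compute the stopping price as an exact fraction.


Step 1: Dutch auctions are strategically equivalent to first-price auctions
Step 2: The equilibrium bid is b(v) = v*(n-1)/n
Step 3: b = 1/5 * 2/3
Step 4: b = 2/15

2/15
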